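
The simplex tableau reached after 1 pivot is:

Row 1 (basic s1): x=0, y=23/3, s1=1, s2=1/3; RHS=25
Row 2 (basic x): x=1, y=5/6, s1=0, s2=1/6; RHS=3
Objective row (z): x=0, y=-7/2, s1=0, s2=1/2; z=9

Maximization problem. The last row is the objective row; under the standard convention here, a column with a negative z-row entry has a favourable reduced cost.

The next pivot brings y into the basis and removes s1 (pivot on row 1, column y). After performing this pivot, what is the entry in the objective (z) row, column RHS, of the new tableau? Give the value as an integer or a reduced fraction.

Pivot element is row 1, column y: 23/3.
Normalize row 1: new (row 1, RHS) = 25/(23/3) = 75/23.
z-row ← z-row − (-7/2)·(new row 1): 9 − (-7/2)·(75/23) = 939/46.

939/46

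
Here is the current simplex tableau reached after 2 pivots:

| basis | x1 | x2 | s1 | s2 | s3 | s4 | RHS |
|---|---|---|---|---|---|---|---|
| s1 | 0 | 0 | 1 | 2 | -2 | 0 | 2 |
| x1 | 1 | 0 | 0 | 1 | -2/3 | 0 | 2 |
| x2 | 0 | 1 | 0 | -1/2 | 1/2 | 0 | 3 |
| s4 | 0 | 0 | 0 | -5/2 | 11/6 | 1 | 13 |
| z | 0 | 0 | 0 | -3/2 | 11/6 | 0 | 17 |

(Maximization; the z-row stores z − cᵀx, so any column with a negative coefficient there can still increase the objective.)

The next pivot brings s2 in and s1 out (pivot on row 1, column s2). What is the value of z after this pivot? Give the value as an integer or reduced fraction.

37/2

Minimum ratio for s2: 2/2 = 1.
z changes by −(z-row coeff of s2)·ratio = −(-3/2)·1 = 3/2.
New z = 17 + (3/2) = 37/2.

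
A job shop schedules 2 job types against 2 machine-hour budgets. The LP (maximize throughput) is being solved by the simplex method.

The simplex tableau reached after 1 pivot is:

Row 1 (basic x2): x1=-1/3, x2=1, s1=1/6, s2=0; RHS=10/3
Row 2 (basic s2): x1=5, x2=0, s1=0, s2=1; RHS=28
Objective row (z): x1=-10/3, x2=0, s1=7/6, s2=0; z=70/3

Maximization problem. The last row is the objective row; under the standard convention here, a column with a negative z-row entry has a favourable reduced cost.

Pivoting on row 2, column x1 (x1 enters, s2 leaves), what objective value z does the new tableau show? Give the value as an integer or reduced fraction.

Minimum ratio for x1: 28/5 = 28/5.
z changes by −(z-row coeff of x1)·ratio = −(-10/3)·(28/5) = 56/3.
New z = 70/3 + (56/3) = 42.

42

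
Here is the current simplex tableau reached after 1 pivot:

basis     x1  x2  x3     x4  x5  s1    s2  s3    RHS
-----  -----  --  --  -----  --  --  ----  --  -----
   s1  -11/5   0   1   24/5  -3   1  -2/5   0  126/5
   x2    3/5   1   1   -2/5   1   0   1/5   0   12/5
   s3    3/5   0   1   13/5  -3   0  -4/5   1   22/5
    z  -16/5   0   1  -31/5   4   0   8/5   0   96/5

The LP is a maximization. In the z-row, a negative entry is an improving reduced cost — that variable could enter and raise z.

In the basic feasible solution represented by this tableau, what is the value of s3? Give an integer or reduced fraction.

s3 is basic (row 3); its value is the RHS of that row: 22/5.

22/5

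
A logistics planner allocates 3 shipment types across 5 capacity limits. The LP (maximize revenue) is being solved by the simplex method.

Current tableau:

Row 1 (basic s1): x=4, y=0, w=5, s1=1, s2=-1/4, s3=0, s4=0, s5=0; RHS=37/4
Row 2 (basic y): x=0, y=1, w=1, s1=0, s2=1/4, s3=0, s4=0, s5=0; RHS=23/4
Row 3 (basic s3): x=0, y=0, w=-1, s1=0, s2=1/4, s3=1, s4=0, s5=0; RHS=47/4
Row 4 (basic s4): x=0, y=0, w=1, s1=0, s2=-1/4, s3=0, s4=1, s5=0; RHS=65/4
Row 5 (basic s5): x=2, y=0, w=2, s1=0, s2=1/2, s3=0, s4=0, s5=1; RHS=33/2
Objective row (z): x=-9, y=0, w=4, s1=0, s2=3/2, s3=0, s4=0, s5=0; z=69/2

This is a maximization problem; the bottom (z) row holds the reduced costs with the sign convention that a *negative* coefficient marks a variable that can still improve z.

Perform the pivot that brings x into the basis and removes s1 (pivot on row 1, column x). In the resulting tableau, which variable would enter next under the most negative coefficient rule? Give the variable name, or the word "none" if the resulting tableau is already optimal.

none

Pivot element 4. New z-row = old z-row − (-9)·(row 1/4).
Updated z-row coefficients: x: 0, y: 0, w: 61/4, s1: 9/4, s2: 15/16, s3: 0, s4: 0, s5: 0.
No coefficient is strictly negative; the tableau after this pivot is optimal.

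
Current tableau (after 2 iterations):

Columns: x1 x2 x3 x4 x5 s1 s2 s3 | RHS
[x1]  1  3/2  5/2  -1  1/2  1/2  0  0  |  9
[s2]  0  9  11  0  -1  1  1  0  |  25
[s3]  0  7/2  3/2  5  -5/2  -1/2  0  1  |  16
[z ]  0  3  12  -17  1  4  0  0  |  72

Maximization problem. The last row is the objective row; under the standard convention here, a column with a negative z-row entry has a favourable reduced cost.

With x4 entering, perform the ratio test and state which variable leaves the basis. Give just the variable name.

Ratios: row 1 (x1): entry -1 ≤ 0, skip; row 2 (s2): entry 0 ≤ 0, skip; row 3 (s3): 16/5 = 16/5.
Minimum ratio 16/5 is in the s3 row, so s3 leaves.

s3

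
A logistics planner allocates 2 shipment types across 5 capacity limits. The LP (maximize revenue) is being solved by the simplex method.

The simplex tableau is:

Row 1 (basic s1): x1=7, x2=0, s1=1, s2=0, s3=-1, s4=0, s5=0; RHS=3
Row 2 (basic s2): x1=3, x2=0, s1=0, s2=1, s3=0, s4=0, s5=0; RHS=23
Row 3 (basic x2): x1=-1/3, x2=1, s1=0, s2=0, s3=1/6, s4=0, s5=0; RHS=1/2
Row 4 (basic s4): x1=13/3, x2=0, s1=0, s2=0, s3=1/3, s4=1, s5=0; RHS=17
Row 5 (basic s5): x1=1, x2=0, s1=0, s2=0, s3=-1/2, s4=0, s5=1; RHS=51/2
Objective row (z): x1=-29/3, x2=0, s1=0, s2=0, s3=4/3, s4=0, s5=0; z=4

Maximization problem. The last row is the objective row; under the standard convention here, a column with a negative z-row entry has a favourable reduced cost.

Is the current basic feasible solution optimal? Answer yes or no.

Column x1 has objective-row coefficient -29/3, which is negative; an improving pivot exists, so not yet optimal.

no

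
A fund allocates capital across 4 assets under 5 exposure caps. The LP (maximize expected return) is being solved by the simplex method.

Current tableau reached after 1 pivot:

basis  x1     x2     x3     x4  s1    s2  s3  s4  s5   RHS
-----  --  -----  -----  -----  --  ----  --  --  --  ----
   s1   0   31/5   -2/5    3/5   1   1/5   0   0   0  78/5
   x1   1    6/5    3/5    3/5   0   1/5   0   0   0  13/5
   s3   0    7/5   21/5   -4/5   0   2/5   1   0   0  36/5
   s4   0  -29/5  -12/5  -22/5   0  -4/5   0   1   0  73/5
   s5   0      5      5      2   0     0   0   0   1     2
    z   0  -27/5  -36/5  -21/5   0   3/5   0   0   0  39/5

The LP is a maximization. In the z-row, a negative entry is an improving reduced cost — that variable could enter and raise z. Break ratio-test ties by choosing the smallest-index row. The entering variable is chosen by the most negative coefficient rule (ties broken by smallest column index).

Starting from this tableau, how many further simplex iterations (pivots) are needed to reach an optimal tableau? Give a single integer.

2

pivot: x3 in, s5 out → z = 267/25
pivot: x4 in, x3 out → z = 12
No improving column remains; optimal.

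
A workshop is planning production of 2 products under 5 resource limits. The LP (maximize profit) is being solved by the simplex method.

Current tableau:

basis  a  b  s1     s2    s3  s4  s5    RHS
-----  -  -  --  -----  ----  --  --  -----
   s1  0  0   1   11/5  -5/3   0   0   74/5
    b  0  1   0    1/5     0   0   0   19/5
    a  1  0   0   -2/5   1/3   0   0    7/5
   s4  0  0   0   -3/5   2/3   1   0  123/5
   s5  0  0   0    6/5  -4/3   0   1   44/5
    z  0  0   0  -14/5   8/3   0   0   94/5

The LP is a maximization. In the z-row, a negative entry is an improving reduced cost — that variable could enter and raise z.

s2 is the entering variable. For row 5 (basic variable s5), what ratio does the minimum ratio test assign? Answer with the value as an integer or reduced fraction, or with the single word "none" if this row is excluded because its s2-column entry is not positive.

22/3

Ratio = RHS / (s2 entry) = (44/5) / (6/5) = 22/3.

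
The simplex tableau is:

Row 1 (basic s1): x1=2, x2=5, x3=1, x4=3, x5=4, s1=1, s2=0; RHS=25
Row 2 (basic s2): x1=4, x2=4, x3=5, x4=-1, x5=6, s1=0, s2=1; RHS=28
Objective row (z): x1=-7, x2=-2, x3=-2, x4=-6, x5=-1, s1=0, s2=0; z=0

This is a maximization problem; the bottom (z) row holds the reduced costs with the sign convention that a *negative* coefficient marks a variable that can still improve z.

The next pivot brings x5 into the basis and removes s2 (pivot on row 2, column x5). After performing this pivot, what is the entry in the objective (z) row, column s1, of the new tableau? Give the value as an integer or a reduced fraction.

Pivot element is row 2, column x5: 6.
Normalize row 2: new (row 2, s1) = 0/6 = 0.
z-row ← z-row − (-1)·(new row 2): 0 − (-1)·0 = 0.

0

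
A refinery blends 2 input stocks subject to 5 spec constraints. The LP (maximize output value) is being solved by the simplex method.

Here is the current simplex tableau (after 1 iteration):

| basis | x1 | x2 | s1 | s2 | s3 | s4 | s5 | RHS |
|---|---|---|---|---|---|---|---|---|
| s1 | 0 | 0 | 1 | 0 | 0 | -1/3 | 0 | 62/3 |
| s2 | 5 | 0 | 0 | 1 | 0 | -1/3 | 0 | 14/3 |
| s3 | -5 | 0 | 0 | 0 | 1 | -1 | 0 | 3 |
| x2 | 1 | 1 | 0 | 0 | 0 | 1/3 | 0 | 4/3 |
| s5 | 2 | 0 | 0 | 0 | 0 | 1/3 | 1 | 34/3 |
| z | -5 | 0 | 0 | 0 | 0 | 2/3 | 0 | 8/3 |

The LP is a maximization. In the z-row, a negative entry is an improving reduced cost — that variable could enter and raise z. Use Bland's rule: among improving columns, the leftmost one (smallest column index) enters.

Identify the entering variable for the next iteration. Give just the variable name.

Objective-row coefficients: x1: -5, x2: 0, s1: 0, s2: 0, s3: 0, s4: 2/3, s5: 0.
Improving columns: x1. Bland's rule picks the smallest column index → x1.

x1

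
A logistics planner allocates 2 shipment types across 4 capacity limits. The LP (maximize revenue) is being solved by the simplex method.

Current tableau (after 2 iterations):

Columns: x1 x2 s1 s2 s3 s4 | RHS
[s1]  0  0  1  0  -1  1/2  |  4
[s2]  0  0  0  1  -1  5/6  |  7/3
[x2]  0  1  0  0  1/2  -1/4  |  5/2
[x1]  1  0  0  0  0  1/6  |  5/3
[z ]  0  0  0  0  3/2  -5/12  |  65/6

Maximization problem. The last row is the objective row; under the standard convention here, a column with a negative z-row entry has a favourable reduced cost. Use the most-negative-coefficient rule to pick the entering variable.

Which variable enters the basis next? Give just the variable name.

s4

Objective-row coefficients: x1: 0, x2: 0, s1: 0, s2: 0, s3: 3/2, s4: -5/12.
The most negative is -5/12 in column s4, so s4 enters.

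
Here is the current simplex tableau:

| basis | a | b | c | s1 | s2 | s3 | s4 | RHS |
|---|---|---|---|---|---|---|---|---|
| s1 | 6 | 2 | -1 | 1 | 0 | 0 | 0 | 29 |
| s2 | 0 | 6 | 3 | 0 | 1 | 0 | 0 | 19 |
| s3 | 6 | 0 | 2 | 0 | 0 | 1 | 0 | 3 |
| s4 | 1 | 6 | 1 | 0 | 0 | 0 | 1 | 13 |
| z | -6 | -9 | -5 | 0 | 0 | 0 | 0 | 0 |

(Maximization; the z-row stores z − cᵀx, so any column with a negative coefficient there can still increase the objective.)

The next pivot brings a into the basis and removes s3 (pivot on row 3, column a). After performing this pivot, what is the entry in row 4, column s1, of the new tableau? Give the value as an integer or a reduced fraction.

Pivot element is row 3, column a: 6.
Normalize row 3: new (row 3, s1) = 0/6 = 0.
row 4 ← row 4 − 1·(new row 3): 0 − 1·0 = 0.

0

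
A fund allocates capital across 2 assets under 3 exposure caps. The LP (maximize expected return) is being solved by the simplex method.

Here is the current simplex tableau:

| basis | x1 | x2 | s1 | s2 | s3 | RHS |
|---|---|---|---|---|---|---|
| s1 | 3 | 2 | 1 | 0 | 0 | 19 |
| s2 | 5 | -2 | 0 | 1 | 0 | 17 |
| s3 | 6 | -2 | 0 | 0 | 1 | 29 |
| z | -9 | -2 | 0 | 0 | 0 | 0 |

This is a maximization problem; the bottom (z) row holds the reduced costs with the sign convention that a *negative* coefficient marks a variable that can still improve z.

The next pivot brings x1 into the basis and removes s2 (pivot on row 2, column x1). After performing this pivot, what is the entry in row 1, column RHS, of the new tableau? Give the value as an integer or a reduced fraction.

44/5

Pivot element is row 2, column x1: 5.
Normalize row 2: new (row 2, RHS) = 17/5 = 17/5.
row 1 ← row 1 − 3·(new row 2): 19 − 3·(17/5) = 44/5.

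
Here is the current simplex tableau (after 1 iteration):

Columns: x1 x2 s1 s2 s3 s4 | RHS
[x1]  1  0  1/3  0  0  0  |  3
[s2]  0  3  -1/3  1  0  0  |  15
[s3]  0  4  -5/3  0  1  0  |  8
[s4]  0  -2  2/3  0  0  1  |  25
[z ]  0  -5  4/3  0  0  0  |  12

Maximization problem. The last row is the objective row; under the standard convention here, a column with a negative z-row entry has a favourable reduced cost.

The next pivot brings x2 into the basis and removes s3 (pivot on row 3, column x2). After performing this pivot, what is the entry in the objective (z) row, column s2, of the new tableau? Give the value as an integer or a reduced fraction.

Pivot element is row 3, column x2: 4.
Normalize row 3: new (row 3, s2) = 0/4 = 0.
z-row ← z-row − (-5)·(new row 3): 0 − (-5)·0 = 0.

0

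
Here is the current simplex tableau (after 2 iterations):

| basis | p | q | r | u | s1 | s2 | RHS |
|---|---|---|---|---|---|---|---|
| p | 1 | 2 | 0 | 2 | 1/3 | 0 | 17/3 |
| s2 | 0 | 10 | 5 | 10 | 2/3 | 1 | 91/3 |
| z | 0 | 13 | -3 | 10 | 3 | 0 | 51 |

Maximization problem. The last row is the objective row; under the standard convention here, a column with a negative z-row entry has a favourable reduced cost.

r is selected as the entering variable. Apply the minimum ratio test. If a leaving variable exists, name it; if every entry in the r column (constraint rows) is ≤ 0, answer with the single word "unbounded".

Ratios: row 1 (p): entry 0 ≤ 0, skip; row 2 (s2): (91/3)/5 = 91/15.
Minimum ratio is in the s2 row, so s2 leaves.

s2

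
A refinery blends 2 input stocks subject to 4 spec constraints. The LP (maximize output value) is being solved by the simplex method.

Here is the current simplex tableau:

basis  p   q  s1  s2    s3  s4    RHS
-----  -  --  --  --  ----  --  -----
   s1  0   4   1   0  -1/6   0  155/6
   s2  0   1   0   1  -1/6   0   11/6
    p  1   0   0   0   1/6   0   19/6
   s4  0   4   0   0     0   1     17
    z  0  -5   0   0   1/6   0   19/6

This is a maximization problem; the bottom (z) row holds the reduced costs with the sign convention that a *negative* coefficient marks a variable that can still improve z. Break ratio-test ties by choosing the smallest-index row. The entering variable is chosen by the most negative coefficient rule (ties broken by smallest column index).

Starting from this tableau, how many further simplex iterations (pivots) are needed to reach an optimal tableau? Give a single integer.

2

pivot: q in, s2 out → z = 37/3
pivot: s3 in, s4 out → z = 22
No improving column remains; optimal.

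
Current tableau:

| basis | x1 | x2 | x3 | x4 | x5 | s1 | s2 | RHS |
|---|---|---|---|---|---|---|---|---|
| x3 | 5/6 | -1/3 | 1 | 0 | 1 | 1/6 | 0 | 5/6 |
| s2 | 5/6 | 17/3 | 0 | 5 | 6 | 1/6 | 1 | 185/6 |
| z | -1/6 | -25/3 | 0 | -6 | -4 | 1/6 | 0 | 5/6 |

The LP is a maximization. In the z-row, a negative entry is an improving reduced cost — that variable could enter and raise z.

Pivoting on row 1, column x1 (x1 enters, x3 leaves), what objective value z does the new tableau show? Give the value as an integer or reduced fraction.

Minimum ratio for x1: (5/6)/(5/6) = 1.
z changes by −(z-row coeff of x1)·ratio = −(-1/6)·1 = 1/6.
New z = 5/6 + (1/6) = 1.

1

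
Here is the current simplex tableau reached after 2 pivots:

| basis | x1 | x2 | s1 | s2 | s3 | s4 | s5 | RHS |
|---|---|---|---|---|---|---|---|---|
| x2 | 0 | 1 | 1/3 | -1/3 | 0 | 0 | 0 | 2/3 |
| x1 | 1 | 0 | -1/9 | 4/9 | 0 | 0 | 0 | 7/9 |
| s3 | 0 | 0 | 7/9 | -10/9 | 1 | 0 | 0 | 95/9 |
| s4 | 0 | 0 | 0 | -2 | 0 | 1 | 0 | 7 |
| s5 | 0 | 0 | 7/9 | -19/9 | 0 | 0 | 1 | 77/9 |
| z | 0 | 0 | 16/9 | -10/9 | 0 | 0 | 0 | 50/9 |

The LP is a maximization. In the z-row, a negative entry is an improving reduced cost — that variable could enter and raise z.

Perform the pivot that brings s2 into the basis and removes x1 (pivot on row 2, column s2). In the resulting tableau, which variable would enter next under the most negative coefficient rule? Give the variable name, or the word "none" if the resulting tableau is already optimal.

Pivot element 4/9. New z-row = old z-row − (-10/9)·(row 2/(4/9)).
Updated z-row coefficients: x1: 5/2, x2: 0, s1: 3/2, s2: 0, s3: 0, s4: 0, s5: 0.
No coefficient is strictly negative; the tableau after this pivot is optimal.

none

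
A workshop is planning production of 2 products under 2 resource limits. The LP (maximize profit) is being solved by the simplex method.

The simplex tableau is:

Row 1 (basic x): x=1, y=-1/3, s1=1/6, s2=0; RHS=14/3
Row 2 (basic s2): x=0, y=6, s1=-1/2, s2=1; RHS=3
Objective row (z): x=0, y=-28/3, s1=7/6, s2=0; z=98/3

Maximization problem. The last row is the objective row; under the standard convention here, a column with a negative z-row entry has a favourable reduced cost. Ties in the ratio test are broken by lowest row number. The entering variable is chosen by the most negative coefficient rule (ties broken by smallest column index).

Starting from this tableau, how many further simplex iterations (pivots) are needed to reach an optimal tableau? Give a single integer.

1

pivot: y in, s2 out → z = 112/3
No improving column remains; optimal.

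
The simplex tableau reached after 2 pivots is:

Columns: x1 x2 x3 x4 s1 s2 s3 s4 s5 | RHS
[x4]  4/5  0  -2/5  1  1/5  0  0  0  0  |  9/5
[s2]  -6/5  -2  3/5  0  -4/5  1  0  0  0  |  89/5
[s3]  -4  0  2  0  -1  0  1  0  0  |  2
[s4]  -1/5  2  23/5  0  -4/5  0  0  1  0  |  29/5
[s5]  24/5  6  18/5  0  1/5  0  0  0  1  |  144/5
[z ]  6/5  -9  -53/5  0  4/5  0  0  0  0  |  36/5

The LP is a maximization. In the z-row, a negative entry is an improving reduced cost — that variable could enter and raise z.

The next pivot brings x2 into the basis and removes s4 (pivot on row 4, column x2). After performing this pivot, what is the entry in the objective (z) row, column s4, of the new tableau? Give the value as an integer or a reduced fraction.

Pivot element is row 4, column x2: 2.
Normalize row 4: new (row 4, s4) = 1/2 = 1/2.
z-row ← z-row − (-9)·(new row 4): 0 − (-9)·(1/2) = 9/2.

9/2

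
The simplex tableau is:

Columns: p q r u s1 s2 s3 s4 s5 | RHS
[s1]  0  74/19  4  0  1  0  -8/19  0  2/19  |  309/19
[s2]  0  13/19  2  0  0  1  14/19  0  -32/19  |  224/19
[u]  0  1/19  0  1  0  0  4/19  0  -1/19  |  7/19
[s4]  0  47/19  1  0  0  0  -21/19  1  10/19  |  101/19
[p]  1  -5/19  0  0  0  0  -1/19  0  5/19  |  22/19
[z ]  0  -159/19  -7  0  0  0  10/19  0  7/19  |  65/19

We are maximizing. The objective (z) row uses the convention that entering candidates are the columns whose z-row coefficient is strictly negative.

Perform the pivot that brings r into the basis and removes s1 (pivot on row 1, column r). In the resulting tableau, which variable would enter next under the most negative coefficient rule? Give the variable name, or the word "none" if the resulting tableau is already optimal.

q

Pivot element 4. New z-row = old z-row − (-7)·(row 1/4).
Updated z-row coefficients: p: 0, q: -59/38, r: 0, u: 0, s1: 7/4, s2: 0, s3: -4/19, s4: 0, s5: 21/38.
The most negative is -59/38 in column q, so q would enter next.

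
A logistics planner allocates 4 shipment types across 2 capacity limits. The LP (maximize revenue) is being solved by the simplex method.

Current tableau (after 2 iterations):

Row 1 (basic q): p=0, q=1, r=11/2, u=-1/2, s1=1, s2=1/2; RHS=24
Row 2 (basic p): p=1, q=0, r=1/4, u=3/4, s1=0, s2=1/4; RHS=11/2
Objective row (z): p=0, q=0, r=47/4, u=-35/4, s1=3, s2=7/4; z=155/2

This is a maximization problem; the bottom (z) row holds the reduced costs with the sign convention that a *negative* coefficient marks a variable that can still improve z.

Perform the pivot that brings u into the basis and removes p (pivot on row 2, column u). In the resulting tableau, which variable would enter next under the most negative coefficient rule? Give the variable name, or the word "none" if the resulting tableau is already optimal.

Pivot element 3/4. New z-row = old z-row − (-35/4)·(row 2/(3/4)).
Updated z-row coefficients: p: 35/3, q: 0, r: 44/3, u: 0, s1: 3, s2: 14/3.
No coefficient is strictly negative; the tableau after this pivot is optimal.

none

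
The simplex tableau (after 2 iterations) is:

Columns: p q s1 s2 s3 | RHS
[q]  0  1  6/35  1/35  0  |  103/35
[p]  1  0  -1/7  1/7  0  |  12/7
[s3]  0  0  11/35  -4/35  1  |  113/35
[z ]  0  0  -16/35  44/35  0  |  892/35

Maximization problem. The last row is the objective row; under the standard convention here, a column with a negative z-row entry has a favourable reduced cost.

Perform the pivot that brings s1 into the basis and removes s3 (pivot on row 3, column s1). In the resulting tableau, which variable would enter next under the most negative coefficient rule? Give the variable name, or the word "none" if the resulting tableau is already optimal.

Pivot element 11/35. New z-row = old z-row − (-16/35)·(row 3/(11/35)).
Updated z-row coefficients: p: 0, q: 0, s1: 0, s2: 12/11, s3: 16/11.
No coefficient is strictly negative; the tableau after this pivot is optimal.

none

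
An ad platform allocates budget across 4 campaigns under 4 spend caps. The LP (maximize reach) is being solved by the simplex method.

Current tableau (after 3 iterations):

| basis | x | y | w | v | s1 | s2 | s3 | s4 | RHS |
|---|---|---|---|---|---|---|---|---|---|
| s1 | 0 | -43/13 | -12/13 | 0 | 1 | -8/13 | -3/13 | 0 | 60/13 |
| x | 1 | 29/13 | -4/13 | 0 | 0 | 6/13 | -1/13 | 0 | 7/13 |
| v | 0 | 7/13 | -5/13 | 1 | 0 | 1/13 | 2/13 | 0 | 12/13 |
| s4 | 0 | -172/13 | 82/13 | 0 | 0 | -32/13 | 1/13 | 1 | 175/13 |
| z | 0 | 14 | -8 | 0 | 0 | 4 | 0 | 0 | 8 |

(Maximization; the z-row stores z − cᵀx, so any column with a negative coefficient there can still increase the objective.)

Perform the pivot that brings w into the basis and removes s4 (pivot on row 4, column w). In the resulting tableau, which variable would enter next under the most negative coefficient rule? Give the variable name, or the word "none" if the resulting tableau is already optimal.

y

Pivot element 82/13. New z-row = old z-row − (-8)·(row 4/(82/13)).
Updated z-row coefficients: x: 0, y: -114/41, w: 0, v: 0, s1: 0, s2: 36/41, s3: 4/41, s4: 52/41.
The most negative is -114/41 in column y, so y would enter next.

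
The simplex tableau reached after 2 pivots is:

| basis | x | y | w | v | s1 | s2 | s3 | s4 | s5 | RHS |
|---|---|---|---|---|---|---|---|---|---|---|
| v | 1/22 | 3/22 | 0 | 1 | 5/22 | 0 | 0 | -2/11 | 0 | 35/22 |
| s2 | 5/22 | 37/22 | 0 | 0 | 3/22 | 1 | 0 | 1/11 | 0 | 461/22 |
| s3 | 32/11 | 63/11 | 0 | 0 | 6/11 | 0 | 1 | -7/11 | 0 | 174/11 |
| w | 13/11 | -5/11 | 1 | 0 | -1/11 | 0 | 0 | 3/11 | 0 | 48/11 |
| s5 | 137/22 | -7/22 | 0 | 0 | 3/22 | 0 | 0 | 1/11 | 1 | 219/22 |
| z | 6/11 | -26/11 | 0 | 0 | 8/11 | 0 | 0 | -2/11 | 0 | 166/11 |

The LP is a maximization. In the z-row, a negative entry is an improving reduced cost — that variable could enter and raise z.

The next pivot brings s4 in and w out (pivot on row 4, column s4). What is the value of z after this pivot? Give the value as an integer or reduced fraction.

18

Minimum ratio for s4: (48/11)/(3/11) = 16.
z changes by −(z-row coeff of s4)·ratio = −(-2/11)·16 = 32/11.
New z = 166/11 + (32/11) = 18.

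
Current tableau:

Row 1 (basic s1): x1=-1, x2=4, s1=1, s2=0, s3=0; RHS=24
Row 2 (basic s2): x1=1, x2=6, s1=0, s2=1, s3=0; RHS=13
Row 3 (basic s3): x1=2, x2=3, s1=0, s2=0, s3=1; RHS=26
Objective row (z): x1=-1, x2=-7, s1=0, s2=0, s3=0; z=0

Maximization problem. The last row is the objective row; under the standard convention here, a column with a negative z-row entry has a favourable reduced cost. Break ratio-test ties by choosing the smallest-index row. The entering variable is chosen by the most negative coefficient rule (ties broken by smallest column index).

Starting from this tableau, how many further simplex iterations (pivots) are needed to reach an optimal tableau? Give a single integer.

1

pivot: x2 in, s2 out → z = 91/6
No improving column remains; optimal.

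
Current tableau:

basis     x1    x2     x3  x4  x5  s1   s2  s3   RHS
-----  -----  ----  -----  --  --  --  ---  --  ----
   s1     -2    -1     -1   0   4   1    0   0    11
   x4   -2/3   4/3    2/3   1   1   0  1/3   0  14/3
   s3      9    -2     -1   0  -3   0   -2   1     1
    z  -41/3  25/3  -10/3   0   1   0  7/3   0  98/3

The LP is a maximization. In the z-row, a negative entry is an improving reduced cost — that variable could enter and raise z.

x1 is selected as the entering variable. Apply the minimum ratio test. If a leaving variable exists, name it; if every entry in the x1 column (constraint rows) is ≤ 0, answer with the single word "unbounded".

Ratios: row 1 (s1): entry -2 ≤ 0, skip; row 2 (x4): entry -2/3 ≤ 0, skip; row 3 (s3): 1/9 = 1/9.
Minimum ratio is in the s3 row, so s3 leaves.

s3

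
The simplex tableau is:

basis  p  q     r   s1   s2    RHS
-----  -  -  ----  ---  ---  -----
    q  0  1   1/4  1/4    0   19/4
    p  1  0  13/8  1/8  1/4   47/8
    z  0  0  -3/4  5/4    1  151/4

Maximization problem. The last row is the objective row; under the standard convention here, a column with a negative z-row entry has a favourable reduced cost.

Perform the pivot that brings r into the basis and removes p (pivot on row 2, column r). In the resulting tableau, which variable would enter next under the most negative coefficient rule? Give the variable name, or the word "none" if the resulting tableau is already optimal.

none

Pivot element 13/8. New z-row = old z-row − (-3/4)·(row 2/(13/8)).
Updated z-row coefficients: p: 6/13, q: 0, r: 0, s1: 17/13, s2: 29/26.
No coefficient is strictly negative; the tableau after this pivot is optimal.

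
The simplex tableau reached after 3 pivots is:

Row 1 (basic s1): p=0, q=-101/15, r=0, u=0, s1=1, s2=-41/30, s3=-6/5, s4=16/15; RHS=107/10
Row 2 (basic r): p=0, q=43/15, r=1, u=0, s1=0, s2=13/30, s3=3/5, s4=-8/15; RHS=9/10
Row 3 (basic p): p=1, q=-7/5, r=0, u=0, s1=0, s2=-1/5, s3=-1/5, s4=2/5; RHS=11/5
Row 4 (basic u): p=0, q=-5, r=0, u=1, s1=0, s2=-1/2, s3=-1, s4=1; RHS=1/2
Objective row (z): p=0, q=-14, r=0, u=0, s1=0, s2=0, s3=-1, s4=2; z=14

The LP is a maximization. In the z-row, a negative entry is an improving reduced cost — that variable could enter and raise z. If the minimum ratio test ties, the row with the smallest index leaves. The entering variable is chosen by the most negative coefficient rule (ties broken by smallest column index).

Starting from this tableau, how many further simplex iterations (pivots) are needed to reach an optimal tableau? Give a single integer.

pivot: q in, r out → z = 791/43
pivot: s4 in, p out → z = 179/6
No improving column remains; optimal.

2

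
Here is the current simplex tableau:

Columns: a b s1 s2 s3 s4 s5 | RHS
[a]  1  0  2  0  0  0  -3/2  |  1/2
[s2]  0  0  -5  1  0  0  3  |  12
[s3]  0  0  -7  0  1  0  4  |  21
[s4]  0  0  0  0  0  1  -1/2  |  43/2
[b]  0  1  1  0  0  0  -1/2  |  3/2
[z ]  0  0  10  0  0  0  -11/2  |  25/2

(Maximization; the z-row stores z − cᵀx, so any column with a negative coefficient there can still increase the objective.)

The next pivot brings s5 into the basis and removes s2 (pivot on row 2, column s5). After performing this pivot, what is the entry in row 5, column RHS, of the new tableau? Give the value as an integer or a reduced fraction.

7/2

Pivot element is row 2, column s5: 3.
Normalize row 2: new (row 2, RHS) = 12/3 = 4.
row 5 ← row 5 − (-1/2)·(new row 2): 3/2 − (-1/2)·4 = 7/2.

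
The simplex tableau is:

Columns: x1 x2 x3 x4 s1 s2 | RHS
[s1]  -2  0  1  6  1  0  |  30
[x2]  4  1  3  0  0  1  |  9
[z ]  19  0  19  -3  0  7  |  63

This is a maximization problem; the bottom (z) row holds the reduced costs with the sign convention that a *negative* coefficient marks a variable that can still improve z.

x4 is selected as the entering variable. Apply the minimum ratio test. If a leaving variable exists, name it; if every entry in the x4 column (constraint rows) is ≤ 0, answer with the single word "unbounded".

Ratios: row 1 (s1): 30/6 = 5; row 2 (x2): entry 0 ≤ 0, skip.
Minimum ratio is in the s1 row, so s1 leaves.

s1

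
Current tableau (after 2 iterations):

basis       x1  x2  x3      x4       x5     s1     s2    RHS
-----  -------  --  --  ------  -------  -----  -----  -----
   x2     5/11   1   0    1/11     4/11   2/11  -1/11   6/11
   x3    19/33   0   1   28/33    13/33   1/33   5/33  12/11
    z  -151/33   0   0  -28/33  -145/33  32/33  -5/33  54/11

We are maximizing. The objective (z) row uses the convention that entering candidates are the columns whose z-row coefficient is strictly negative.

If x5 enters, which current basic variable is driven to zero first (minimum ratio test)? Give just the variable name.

x2

Ratios: row 1 (x2): (6/11)/(4/11) = 3/2; row 2 (x3): (12/11)/(13/33) = 36/13.
Minimum ratio 3/2 is in the x2 row, so x2 leaves.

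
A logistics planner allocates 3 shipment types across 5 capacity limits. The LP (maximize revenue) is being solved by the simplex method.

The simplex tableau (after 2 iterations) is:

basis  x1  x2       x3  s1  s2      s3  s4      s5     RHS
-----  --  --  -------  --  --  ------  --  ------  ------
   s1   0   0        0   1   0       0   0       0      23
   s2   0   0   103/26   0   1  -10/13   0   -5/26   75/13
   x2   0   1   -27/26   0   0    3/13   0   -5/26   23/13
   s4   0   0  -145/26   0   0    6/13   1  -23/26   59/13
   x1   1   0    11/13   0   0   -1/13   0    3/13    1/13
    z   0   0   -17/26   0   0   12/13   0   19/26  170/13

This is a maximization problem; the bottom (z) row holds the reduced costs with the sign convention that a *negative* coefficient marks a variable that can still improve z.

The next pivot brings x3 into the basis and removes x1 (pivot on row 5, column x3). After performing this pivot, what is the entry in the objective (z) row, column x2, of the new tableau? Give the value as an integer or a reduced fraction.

0

Pivot element is row 5, column x3: 11/13.
Normalize row 5: new (row 5, x2) = 0/(11/13) = 0.
z-row ← z-row − (-17/26)·(new row 5): 0 − (-17/26)·0 = 0.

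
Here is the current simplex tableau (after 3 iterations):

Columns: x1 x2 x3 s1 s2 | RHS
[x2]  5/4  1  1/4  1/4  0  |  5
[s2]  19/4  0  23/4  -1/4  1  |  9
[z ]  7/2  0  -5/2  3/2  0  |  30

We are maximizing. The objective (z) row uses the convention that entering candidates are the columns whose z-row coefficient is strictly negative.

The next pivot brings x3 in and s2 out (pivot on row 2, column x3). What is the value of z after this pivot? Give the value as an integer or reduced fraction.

780/23

Minimum ratio for x3: 9/(23/4) = 36/23.
z changes by −(z-row coeff of x3)·ratio = −(-5/2)·(36/23) = 90/23.
New z = 30 + (90/23) = 780/23.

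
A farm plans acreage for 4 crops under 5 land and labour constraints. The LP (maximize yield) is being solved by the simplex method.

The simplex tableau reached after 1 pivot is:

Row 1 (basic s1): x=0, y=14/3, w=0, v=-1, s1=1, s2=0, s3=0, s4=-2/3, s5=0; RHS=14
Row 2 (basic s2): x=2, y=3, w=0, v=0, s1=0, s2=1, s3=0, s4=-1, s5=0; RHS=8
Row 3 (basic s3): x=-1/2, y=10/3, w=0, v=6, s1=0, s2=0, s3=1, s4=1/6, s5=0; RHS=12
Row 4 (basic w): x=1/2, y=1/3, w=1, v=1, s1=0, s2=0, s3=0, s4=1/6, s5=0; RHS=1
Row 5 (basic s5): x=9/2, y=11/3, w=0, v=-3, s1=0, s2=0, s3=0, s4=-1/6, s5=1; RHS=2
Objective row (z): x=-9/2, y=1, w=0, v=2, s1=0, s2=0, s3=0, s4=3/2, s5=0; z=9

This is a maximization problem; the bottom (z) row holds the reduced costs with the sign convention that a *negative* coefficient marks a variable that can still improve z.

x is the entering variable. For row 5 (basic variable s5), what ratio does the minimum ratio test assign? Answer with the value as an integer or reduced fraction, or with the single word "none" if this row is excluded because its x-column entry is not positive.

Ratio = RHS / (x entry) = 2 / (9/2) = 4/9.

4/9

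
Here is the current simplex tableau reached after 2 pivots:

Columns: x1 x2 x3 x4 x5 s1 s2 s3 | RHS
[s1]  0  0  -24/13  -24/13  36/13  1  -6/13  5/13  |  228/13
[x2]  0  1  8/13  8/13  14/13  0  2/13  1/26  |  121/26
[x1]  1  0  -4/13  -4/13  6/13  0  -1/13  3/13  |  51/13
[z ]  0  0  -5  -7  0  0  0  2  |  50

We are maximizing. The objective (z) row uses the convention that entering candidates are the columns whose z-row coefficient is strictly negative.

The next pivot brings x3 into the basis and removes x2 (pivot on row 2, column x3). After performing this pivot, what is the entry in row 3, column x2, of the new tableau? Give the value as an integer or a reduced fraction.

Pivot element is row 2, column x3: 8/13.
Normalize row 2: new (row 2, x2) = 1/(8/13) = 13/8.
row 3 ← row 3 − (-4/13)·(new row 2): 0 − (-4/13)·(13/8) = 1/2.

1/2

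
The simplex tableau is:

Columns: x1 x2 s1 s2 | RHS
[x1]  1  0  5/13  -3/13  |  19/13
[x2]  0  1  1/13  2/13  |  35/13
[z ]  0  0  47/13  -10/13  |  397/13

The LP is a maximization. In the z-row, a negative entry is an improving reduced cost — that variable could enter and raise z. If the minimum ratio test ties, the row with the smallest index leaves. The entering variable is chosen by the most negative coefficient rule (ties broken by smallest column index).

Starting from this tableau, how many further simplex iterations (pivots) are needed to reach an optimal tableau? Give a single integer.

pivot: s2 in, x2 out → z = 44
No improving column remains; optimal.

1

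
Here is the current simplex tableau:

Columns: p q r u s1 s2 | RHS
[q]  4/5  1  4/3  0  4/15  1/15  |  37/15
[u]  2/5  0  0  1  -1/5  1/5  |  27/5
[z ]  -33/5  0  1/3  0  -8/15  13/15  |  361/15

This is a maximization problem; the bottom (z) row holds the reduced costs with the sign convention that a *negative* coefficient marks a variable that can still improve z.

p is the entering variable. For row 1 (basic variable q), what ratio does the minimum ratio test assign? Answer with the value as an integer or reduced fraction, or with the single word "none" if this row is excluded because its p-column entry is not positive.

Ratio = RHS / (p entry) = (37/15) / (4/5) = 37/12.

37/12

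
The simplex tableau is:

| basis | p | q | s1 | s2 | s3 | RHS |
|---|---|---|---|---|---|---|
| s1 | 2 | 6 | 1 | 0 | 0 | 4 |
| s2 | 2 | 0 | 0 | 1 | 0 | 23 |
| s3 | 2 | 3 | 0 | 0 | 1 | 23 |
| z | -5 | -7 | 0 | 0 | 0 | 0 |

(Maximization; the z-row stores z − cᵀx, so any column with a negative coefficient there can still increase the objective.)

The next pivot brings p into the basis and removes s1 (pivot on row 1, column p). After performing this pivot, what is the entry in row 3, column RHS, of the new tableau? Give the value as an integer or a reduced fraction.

19

Pivot element is row 1, column p: 2.
Normalize row 1: new (row 1, RHS) = 4/2 = 2.
row 3 ← row 3 − 2·(new row 1): 23 − 2·2 = 19.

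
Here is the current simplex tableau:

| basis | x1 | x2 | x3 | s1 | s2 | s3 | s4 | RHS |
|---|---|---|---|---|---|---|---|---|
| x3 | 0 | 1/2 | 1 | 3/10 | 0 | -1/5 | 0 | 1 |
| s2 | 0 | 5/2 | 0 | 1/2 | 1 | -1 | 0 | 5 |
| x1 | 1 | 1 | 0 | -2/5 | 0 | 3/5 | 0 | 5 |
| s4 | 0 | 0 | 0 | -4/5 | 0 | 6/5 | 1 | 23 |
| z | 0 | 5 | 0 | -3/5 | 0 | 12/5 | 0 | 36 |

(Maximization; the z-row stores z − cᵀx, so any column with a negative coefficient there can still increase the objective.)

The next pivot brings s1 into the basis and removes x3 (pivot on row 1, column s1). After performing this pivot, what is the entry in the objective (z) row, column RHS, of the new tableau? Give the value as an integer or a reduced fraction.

Pivot element is row 1, column s1: 3/10.
Normalize row 1: new (row 1, RHS) = 1/(3/10) = 10/3.
z-row ← z-row − (-3/5)·(new row 1): 36 − (-3/5)·(10/3) = 38.

38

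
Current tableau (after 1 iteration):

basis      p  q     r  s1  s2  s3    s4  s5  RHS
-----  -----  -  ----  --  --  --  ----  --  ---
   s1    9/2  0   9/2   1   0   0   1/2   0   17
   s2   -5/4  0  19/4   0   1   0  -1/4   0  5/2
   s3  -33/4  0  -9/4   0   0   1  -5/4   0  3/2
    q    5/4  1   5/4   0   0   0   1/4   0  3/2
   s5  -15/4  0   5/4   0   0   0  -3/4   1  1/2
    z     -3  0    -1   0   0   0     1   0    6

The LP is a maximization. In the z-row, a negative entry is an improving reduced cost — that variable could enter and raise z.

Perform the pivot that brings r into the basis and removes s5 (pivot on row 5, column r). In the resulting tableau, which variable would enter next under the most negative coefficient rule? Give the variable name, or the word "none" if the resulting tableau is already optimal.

p

Pivot element 5/4. New z-row = old z-row − (-1)·(row 5/(5/4)).
Updated z-row coefficients: p: -6, q: 0, r: 0, s1: 0, s2: 0, s3: 0, s4: 2/5, s5: 4/5.
The most negative is -6 in column p, so p would enter next.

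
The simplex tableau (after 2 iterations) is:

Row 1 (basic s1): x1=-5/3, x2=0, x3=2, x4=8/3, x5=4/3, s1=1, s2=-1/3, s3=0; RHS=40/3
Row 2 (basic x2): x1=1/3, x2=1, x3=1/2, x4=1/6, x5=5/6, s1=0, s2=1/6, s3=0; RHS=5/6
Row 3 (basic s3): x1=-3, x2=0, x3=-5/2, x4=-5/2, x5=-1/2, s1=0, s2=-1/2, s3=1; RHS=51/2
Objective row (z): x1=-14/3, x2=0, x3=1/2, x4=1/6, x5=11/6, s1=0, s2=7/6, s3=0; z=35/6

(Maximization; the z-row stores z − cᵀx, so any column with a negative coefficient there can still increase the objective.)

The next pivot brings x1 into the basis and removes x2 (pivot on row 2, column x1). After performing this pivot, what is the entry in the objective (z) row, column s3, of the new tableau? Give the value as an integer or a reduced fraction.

0

Pivot element is row 2, column x1: 1/3.
Normalize row 2: new (row 2, s3) = 0/(1/3) = 0.
z-row ← z-row − (-14/3)·(new row 2): 0 − (-14/3)·0 = 0.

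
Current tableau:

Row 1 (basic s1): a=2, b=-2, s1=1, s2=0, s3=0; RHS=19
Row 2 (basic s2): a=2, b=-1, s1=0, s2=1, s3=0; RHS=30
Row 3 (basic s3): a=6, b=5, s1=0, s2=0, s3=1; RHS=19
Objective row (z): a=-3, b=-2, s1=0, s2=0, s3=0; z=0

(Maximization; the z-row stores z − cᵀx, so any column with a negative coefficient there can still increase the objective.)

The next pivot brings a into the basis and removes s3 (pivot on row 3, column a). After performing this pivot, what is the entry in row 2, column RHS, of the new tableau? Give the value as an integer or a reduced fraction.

Pivot element is row 3, column a: 6.
Normalize row 3: new (row 3, RHS) = 19/6 = 19/6.
row 2 ← row 2 − 2·(new row 3): 30 − 2·(19/6) = 71/3.

71/3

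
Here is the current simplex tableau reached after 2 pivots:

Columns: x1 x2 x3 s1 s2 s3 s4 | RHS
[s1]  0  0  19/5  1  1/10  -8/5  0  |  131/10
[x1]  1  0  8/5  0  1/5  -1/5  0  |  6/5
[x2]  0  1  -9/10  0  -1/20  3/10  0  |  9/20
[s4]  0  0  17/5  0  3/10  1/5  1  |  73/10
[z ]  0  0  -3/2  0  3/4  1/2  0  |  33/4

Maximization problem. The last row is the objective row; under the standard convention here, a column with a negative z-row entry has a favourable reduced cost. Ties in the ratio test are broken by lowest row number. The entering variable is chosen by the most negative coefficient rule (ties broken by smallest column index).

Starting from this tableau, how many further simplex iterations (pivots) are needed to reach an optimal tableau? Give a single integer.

1

pivot: x3 in, x1 out → z = 75/8
No improving column remains; optimal.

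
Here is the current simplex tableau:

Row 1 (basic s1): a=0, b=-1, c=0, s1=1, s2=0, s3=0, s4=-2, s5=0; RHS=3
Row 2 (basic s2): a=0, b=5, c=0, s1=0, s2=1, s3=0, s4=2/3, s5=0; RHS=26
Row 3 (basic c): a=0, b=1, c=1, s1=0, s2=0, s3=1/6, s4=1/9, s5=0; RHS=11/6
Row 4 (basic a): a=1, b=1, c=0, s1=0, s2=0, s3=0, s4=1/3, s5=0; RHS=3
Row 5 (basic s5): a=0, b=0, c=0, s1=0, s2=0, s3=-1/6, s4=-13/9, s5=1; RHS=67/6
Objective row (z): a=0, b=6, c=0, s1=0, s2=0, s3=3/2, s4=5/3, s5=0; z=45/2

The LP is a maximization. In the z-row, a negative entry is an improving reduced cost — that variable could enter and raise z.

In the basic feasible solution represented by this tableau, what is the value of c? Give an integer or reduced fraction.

11/6

c is basic (row 3); its value is the RHS of that row: 11/6.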